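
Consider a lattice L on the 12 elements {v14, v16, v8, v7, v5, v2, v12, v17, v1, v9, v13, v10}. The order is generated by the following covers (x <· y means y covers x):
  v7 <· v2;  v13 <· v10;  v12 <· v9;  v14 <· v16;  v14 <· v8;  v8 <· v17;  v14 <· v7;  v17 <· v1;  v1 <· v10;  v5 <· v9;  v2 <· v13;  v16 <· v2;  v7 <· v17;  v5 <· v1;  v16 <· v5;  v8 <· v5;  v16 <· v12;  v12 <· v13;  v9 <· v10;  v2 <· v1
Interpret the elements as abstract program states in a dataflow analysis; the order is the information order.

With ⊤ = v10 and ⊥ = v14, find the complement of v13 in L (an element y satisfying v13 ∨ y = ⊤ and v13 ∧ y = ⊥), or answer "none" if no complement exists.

Need y with v13 ∨ y = v10 and v13 ∧ y = v14.
Checking each element gives: v8.

v8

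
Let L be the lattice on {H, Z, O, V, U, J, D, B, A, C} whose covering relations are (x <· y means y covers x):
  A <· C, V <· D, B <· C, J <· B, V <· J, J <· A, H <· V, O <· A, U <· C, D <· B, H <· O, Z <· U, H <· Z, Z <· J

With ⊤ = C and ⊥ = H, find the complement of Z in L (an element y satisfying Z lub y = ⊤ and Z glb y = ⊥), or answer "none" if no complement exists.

For every candidate y, either Z ∨ y ≠ C or Z ∧ y ≠ H; no complement exists.

none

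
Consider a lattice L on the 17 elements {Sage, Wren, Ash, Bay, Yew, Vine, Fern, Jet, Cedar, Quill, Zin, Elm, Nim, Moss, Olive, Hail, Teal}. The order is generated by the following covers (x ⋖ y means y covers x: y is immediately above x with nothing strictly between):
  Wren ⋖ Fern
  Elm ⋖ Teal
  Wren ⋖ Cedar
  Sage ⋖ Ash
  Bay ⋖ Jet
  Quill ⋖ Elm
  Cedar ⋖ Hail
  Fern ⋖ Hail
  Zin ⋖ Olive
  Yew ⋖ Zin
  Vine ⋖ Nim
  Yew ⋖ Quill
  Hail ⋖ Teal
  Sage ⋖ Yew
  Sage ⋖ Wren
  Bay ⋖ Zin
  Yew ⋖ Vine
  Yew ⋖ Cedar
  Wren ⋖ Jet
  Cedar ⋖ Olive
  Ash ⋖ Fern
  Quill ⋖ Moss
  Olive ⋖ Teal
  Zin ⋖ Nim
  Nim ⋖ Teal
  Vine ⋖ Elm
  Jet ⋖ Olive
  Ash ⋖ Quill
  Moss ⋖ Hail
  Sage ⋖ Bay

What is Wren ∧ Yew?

Common lower bounds of {Wren, Yew}: Sage.
The greatest among these is Sage.

Sage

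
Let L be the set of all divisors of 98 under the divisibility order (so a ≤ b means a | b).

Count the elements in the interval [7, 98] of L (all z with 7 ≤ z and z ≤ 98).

4

The interval [7, 98] = {14, 49, 7, 98}, which has 4 elements.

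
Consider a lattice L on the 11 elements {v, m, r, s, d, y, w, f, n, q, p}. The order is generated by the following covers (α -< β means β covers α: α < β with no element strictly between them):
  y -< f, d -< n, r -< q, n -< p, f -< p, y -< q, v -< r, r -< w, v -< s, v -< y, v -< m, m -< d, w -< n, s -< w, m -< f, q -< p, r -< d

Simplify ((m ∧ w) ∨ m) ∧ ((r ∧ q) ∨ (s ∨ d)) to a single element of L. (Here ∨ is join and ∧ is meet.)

m

m ∧ w = v
v ∨ m = m
r ∧ q = r
s ∨ d = n
r ∨ n = n
m ∧ n = m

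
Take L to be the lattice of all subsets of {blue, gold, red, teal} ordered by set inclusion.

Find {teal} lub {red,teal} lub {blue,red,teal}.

Under ⊆, join is union: {teal} ∪ {red,teal} ∪ {blue,red,teal} = {blue,red,teal}.

{blue,red,teal}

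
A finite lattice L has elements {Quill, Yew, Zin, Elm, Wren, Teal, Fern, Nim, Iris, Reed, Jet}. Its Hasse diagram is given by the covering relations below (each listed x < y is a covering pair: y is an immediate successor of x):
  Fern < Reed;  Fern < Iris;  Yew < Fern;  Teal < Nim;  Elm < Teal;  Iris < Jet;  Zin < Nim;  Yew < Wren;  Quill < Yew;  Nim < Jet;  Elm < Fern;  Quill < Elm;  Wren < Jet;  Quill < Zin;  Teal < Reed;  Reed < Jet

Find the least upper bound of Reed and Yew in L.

Reed

Common upper bounds of {Reed, Yew}: Jet, Reed.
The least among these is Reed.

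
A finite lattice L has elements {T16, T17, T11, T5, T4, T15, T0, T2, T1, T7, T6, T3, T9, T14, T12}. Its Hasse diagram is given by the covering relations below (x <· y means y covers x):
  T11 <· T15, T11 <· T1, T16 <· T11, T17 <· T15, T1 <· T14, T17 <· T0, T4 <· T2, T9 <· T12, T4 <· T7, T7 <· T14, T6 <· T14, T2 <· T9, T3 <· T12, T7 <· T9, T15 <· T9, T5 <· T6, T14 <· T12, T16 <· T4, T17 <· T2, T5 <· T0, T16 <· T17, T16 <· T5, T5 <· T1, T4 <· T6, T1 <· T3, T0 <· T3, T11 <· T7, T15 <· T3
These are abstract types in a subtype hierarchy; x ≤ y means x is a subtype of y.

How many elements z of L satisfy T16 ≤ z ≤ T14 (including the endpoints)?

8

The interval [T16, T14] = {T1, T11, T14, T16, T4, T5, T6, T7}, which has 8 elements.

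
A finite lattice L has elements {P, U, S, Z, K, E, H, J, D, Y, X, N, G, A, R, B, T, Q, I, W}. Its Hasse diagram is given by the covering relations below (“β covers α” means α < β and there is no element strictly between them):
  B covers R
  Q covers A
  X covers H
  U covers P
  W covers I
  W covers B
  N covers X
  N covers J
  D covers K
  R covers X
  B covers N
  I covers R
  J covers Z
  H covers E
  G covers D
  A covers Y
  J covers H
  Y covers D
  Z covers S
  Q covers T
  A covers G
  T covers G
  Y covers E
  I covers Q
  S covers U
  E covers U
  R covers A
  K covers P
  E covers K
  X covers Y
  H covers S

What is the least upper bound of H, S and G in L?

R

Common upper bounds of {H, S, G}: B, I, R, W.
The least among these is R.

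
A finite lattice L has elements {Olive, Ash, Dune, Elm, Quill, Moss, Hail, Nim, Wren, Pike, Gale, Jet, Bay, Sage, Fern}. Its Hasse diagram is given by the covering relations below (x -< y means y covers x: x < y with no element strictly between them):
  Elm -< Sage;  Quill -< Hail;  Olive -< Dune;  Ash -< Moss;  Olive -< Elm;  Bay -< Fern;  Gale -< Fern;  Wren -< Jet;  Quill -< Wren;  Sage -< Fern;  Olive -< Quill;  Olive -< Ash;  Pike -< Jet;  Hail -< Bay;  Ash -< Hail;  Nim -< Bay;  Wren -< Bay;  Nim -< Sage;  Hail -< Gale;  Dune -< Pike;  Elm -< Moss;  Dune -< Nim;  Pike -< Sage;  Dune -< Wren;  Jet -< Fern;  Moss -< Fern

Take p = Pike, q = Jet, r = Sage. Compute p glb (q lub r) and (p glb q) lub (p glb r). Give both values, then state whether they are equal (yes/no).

q lub r = Fern, so p glb (q lub r) = Pike glb Fern = Pike.
p glb q = Pike and p glb r = Pike, so (p glb q) lub (p glb r) = Pike lub Pike = Pike.
Equal: yes.

Pike; Pike; yes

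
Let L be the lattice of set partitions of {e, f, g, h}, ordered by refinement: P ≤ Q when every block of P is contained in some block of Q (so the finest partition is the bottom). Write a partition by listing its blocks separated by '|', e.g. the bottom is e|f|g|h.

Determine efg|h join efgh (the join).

The join of efg|h and efgh merges any blocks that overlap across the partitions, giving efgh.

efgh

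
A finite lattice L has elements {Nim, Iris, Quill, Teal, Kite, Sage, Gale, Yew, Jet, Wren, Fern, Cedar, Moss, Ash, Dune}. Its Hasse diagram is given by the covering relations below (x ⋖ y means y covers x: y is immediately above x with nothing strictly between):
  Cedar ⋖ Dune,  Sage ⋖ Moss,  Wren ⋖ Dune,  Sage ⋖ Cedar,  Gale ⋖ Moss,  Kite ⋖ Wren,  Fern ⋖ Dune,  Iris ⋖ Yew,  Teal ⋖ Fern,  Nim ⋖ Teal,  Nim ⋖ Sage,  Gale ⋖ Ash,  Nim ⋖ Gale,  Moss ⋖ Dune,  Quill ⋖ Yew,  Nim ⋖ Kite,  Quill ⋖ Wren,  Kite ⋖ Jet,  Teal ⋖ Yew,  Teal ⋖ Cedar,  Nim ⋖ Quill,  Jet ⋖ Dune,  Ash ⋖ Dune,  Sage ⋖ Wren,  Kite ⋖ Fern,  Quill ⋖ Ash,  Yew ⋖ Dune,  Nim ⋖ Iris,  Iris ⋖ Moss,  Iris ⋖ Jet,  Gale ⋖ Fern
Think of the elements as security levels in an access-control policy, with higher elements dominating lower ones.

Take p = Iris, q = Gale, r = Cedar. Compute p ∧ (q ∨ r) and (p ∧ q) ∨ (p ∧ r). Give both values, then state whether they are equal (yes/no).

Iris; Nim; no

q ∨ r = Dune, so p ∧ (q ∨ r) = Iris ∧ Dune = Iris.
p ∧ q = Nim and p ∧ r = Nim, so (p ∧ q) ∨ (p ∧ r) = Nim ∨ Nim = Nim.
Equal: no.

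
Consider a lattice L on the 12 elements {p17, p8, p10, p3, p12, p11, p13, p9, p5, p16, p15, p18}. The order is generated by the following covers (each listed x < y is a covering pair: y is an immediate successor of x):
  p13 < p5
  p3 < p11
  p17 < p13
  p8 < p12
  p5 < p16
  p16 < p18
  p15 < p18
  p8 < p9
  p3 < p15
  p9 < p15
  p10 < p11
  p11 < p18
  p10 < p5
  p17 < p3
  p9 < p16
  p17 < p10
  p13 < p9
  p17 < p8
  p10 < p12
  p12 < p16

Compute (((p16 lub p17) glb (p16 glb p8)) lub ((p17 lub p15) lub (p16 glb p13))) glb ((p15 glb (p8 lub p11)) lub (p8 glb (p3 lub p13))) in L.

p15

p16 ∨ p17 = p16
p16 ∧ p8 = p8
p16 ∧ p8 = p8
p17 ∨ p15 = p15
p16 ∧ p13 = p13
p15 ∨ p13 = p15
p8 ∨ p15 = p15
p8 ∨ p11 = p18
p15 ∧ p18 = p15
p3 ∨ p13 = p15
p8 ∧ p15 = p8
p15 ∨ p8 = p15
p15 ∧ p15 = p15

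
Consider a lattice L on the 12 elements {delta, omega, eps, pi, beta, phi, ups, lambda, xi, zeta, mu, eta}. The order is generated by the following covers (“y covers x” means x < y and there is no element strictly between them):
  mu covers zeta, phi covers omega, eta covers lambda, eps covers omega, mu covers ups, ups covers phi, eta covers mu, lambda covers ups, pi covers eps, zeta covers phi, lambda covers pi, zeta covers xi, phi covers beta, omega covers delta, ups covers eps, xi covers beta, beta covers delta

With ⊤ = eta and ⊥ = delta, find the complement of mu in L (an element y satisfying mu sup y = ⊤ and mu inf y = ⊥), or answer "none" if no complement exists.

none

For every candidate y, either mu ∨ y ≠ eta or mu ∧ y ≠ delta; no complement exists.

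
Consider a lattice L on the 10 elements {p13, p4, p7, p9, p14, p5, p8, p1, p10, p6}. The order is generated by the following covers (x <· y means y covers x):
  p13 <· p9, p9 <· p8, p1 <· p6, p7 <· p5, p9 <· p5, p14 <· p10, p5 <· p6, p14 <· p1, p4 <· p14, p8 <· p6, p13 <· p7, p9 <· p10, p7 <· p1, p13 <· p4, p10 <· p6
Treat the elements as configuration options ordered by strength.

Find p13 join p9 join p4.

Common upper bounds of {p13, p9, p4}: p10, p6.
The least among these is p10.

p10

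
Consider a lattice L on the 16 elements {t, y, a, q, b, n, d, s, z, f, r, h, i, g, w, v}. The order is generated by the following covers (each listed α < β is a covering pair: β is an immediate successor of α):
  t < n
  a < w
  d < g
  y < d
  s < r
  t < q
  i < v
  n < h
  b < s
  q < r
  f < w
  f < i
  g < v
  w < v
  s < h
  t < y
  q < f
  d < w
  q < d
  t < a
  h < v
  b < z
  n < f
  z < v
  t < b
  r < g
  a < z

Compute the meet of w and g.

d

Common lower bounds of {w, g}: d, q, t, y.
The greatest among these is d.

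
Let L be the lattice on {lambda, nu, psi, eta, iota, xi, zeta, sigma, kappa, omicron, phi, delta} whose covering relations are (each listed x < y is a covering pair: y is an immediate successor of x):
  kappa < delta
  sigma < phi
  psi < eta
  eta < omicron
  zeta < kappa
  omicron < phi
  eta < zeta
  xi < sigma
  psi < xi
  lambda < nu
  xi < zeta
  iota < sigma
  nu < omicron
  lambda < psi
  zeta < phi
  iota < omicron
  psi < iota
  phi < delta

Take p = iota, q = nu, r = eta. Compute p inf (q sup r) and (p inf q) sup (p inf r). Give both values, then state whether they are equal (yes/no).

q sup r = omicron, so p inf (q sup r) = iota inf omicron = iota.
p inf q = lambda and p inf r = psi, so (p inf q) sup (p inf r) = lambda sup psi = psi.
Equal: no.

iota; psi; no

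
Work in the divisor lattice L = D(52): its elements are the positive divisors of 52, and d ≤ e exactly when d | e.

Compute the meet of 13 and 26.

13

In the divisibility order, the meet is the greatest common divisor: gcd(13, 26) = 13.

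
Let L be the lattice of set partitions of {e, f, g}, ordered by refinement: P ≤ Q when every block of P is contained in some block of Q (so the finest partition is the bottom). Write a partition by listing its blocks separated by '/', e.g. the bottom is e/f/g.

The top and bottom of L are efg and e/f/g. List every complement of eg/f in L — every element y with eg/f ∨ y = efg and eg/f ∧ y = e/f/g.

Need y with eg/f ∨ y = efg and eg/f ∧ y = e/f/g.
Checking each element gives: e/fg, ef/g.

e/fg, ef/g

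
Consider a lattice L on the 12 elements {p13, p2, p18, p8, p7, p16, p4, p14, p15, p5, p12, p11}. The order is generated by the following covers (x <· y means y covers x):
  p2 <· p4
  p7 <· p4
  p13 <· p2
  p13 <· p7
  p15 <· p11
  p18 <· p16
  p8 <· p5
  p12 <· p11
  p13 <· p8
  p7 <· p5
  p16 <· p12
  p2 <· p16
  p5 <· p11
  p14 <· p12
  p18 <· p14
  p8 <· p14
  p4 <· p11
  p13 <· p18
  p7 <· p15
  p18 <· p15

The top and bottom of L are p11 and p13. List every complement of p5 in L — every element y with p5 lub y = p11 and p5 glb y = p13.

p16, p18, p2

Need y with p5 ∨ y = p11 and p5 ∧ y = p13.
Checking each element gives: p16, p18, p2.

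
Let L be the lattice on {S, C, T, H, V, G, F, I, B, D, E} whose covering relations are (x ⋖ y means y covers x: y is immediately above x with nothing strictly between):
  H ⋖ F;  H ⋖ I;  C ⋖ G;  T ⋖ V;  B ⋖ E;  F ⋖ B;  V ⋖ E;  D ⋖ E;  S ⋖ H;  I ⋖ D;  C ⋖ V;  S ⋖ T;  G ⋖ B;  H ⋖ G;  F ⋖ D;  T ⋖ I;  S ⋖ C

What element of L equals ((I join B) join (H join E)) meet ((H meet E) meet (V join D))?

H

I ∨ B = E
H ∨ E = E
E ∨ E = E
H ∧ E = H
V ∨ D = E
H ∧ E = H
E ∧ H = H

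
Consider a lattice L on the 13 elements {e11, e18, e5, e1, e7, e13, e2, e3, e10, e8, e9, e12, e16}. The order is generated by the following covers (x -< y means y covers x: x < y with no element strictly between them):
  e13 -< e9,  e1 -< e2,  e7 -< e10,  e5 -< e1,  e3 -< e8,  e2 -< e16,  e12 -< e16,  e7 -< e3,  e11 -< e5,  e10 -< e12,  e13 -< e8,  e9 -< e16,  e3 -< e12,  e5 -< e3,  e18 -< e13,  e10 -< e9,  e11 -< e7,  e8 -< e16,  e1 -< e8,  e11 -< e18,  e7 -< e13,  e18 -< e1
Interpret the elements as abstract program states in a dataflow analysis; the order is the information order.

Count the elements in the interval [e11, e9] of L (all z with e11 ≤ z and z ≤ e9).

The interval [e11, e9] = {e10, e11, e13, e18, e7, e9}, which has 6 elements.

6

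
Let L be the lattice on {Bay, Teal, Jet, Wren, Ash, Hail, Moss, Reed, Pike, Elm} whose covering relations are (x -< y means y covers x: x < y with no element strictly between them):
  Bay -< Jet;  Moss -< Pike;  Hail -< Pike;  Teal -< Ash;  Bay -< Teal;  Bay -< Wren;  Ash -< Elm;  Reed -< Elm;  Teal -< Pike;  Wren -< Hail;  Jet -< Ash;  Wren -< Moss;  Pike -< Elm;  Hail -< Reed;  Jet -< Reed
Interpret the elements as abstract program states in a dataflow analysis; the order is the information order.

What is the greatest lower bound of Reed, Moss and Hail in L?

Common lower bounds of {Reed, Moss, Hail}: Bay, Wren.
The greatest among these is Wren.

Wren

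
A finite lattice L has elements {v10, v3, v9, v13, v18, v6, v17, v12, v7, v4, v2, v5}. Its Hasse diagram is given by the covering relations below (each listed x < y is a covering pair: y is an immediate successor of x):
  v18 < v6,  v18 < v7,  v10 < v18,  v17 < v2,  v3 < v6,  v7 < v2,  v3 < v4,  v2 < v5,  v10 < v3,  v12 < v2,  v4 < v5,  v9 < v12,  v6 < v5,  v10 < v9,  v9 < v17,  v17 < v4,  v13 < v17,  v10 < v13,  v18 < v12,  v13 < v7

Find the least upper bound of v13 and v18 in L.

Common upper bounds of {v13, v18}: v2, v5, v7.
The least among these is v7.

v7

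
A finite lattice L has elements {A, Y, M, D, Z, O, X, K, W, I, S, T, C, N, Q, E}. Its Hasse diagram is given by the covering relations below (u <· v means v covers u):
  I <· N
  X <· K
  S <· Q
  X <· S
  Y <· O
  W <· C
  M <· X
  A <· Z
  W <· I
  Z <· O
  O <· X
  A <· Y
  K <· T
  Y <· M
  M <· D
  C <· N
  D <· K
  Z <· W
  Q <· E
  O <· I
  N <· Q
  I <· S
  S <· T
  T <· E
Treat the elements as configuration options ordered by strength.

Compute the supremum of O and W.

I

Common upper bounds of {O, W}: E, I, N, Q, S, T.
The least among these is I.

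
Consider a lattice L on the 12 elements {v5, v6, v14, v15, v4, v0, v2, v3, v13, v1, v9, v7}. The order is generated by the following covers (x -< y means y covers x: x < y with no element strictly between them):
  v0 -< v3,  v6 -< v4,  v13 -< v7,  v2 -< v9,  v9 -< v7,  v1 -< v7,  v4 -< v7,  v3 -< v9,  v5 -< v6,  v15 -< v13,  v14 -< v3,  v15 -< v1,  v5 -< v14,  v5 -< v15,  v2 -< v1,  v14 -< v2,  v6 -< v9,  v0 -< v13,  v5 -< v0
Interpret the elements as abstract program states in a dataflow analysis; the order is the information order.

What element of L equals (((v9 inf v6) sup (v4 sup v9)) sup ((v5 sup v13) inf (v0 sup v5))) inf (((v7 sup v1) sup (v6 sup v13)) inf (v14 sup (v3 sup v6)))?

v9 ∧ v6 = v6
v4 ∨ v9 = v7
v6 ∨ v7 = v7
v5 ∨ v13 = v13
v0 ∨ v5 = v0
v13 ∧ v0 = v0
v7 ∨ v0 = v7
v7 ∨ v1 = v7
v6 ∨ v13 = v7
v7 ∨ v7 = v7
v3 ∨ v6 = v9
v14 ∨ v9 = v9
v7 ∧ v9 = v9
v7 ∧ v9 = v9

v9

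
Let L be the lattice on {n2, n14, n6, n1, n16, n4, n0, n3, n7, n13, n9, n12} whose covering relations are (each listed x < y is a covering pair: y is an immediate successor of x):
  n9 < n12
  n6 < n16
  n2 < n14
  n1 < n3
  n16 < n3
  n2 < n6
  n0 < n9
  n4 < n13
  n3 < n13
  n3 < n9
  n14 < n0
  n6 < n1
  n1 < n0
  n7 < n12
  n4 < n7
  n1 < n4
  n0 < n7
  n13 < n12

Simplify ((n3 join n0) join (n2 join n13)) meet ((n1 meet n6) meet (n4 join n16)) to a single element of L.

n3 ∨ n0 = n9
n2 ∨ n13 = n13
n9 ∨ n13 = n12
n1 ∧ n6 = n6
n4 ∨ n16 = n13
n6 ∧ n13 = n6
n12 ∧ n6 = n6

n6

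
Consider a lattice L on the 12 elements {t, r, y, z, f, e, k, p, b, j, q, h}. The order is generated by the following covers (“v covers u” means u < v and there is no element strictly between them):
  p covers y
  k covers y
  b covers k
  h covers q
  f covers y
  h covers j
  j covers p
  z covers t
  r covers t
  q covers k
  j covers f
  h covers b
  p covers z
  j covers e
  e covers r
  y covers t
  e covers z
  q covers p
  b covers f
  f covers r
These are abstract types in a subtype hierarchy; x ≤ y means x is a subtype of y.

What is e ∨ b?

h

Common upper bounds of {e, b}: h.
The least among these is h.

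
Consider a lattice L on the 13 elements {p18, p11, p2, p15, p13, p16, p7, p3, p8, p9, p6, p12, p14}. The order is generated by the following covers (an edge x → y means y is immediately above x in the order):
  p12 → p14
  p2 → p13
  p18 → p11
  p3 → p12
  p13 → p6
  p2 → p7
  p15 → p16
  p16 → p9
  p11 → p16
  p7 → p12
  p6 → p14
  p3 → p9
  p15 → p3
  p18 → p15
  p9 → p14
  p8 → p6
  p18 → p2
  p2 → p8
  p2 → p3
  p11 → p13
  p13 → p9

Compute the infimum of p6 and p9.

Common lower bounds of {p6, p9}: p11, p13, p18, p2.
The greatest among these is p13.

p13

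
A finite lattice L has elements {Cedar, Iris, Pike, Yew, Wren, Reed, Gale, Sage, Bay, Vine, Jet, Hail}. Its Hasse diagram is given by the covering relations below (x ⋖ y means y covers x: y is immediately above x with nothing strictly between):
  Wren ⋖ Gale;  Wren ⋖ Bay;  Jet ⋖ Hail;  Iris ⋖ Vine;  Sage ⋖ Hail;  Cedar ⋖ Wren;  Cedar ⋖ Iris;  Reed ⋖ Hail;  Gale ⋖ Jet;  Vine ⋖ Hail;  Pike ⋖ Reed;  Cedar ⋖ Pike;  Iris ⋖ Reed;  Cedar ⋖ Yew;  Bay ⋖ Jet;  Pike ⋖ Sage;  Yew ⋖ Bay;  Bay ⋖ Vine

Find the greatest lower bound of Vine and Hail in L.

Common lower bounds of {Vine, Hail}: Bay, Cedar, Iris, Vine, Wren, Yew.
The greatest among these is Vine.

Vine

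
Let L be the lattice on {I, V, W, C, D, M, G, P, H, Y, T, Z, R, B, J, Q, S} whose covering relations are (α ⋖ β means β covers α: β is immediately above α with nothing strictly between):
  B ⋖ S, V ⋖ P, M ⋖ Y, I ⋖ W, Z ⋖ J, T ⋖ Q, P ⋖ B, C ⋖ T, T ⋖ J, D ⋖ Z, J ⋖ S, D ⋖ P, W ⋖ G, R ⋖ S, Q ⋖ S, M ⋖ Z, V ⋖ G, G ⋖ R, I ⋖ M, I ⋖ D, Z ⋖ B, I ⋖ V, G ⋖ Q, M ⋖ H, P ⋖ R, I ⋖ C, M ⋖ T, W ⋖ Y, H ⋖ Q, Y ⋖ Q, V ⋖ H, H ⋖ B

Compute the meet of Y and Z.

M

Common lower bounds of {Y, Z}: I, M.
The greatest among these is M.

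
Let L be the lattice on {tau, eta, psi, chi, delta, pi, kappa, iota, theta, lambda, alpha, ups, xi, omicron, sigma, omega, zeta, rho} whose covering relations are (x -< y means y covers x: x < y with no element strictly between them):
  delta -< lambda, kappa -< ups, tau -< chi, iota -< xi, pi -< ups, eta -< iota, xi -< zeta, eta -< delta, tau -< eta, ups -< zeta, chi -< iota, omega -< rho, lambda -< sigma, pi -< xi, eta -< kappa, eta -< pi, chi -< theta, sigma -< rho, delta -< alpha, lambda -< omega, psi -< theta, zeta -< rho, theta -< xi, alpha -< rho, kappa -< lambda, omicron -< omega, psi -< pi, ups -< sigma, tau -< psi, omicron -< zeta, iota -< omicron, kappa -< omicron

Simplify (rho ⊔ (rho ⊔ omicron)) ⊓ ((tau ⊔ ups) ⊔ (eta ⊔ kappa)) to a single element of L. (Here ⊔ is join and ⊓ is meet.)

ups

rho ∨ omicron = rho
rho ∨ rho = rho
tau ∨ ups = ups
eta ∨ kappa = kappa
ups ∨ kappa = ups
rho ∧ ups = ups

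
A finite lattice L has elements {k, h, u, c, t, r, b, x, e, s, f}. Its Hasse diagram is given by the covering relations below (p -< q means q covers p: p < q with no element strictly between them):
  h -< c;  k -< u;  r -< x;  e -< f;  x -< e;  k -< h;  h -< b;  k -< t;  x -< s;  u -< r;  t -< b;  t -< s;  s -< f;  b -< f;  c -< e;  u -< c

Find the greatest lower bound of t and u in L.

Common lower bounds of {t, u}: k.
The greatest among these is k.

k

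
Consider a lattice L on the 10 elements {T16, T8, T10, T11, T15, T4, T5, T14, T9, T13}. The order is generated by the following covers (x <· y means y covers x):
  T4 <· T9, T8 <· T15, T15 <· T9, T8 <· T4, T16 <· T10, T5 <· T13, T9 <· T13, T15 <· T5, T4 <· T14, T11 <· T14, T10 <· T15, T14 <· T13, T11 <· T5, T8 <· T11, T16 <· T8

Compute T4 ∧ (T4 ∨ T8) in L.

T4 ∨ T8 = T4
T4 ∧ T4 = T4

T4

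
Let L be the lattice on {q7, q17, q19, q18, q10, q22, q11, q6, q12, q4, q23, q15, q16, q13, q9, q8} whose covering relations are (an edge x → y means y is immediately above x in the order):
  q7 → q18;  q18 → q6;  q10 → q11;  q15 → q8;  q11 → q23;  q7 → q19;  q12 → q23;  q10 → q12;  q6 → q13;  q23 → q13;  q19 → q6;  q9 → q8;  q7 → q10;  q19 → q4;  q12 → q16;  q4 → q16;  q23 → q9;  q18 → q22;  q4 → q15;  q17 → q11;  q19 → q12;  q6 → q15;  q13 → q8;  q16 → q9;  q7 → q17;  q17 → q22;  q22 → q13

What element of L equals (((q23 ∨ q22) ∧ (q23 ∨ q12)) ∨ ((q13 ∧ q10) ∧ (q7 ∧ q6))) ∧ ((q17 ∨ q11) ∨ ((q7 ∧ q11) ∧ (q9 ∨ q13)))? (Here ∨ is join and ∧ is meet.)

q23 ∨ q22 = q13
q23 ∨ q12 = q23
q13 ∧ q23 = q23
q13 ∧ q10 = q10
q7 ∧ q6 = q7
q10 ∧ q7 = q7
q23 ∨ q7 = q23
q17 ∨ q11 = q11
q7 ∧ q11 = q7
q9 ∨ q13 = q8
q7 ∧ q8 = q7
q11 ∨ q7 = q11
q23 ∧ q11 = q11

q11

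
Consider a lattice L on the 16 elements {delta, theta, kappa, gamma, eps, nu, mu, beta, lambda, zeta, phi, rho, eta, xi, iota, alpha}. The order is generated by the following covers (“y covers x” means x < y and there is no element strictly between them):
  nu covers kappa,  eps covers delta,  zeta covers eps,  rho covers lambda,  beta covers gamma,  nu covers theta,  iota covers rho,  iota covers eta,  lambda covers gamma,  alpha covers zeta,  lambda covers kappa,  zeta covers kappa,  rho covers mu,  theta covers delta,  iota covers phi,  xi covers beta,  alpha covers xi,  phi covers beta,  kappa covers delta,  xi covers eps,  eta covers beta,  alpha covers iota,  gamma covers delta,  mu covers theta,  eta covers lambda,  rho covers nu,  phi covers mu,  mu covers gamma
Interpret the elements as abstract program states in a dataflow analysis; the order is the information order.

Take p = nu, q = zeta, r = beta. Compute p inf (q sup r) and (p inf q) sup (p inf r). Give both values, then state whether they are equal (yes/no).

nu; kappa; no

q sup r = alpha, so p inf (q sup r) = nu inf alpha = nu.
p inf q = kappa and p inf r = delta, so (p inf q) sup (p inf r) = kappa sup delta = kappa.
Equal: no.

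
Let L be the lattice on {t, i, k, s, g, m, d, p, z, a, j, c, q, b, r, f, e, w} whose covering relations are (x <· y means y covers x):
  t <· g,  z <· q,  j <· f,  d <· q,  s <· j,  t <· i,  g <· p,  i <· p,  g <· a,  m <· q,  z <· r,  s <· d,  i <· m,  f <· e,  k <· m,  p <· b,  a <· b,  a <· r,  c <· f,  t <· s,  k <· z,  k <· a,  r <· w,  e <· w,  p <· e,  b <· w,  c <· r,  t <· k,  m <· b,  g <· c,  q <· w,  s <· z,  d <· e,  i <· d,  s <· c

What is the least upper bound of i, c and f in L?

e

Common upper bounds of {i, c, f}: e, w.
The least among these is e.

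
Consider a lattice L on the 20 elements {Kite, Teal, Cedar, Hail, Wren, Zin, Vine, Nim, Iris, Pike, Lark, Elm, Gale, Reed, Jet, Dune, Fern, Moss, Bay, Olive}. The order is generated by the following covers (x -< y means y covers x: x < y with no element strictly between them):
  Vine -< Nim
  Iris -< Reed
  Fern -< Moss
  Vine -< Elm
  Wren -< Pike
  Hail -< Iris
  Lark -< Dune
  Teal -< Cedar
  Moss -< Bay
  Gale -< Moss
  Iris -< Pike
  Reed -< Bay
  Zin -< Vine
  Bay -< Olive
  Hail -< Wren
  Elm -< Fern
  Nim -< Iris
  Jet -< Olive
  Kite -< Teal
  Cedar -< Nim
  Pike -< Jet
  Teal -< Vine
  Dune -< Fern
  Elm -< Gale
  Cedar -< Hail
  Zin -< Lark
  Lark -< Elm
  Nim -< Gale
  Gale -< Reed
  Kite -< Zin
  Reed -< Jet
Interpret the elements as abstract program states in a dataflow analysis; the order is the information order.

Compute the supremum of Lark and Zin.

Lark

Common upper bounds of {Lark, Zin}: Bay, Dune, Elm, Fern, Gale, Jet, Lark, Moss, Olive, Reed.
The least among these is Lark.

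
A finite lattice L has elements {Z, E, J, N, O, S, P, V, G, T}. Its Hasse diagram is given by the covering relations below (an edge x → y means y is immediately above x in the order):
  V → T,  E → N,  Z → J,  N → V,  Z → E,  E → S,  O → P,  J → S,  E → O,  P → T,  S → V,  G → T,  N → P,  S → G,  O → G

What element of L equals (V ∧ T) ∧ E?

E

V ∧ T = V
V ∧ E = E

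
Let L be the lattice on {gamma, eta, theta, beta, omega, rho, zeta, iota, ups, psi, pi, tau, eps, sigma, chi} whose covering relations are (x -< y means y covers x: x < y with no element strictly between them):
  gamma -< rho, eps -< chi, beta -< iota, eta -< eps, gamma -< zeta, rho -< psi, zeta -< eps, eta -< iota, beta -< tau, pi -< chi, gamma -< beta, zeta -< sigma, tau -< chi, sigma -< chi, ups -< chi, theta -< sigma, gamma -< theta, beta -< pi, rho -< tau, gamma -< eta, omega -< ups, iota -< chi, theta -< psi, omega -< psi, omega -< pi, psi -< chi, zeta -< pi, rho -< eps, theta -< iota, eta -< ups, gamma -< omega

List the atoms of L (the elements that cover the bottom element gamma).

The atoms are exactly the elements that cover gamma: beta, eta, omega, rho, theta, zeta.

beta, eta, omega, rho, theta, zeta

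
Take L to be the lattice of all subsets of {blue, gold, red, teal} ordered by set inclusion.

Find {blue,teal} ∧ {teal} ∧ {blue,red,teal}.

{teal}

Common lower bounds of {{blue,teal}, {teal}, {blue,red,teal}}: {teal}, {}.
The greatest among these is {teal}.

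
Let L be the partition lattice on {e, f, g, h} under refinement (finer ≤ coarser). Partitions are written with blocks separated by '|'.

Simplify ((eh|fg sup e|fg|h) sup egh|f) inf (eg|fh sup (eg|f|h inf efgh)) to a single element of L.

eg|fh

eh|fg ∨ e|fg|h = eh|fg
eh|fg ∨ egh|f = efgh
eg|f|h ∧ efgh = eg|f|h
eg|fh ∨ eg|f|h = eg|fh
efgh ∧ eg|fh = eg|fh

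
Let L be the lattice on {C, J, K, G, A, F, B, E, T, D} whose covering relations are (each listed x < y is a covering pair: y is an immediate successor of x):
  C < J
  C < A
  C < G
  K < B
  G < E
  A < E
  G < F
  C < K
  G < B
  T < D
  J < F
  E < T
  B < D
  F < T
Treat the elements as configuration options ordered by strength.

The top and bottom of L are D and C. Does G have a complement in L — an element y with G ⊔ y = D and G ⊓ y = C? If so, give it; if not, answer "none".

none

For every candidate y, either G ∨ y ≠ D or G ∧ y ≠ C; no complement exists.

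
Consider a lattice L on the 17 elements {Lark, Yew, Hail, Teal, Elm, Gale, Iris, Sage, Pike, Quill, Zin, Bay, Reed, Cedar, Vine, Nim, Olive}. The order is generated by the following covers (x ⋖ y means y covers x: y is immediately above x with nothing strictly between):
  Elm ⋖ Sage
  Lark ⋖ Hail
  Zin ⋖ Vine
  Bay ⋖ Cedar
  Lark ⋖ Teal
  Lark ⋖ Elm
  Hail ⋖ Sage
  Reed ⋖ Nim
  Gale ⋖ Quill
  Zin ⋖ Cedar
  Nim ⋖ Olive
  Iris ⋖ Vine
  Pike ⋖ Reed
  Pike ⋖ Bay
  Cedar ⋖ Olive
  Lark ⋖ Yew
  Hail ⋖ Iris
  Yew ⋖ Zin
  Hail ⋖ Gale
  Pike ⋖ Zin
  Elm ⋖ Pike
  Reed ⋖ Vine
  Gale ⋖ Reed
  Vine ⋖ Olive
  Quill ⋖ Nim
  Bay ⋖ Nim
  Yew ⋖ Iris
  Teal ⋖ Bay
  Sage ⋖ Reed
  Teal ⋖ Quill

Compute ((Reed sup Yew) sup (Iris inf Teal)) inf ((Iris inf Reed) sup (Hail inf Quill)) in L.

Reed ∨ Yew = Vine
Iris ∧ Teal = Lark
Vine ∨ Lark = Vine
Iris ∧ Reed = Hail
Hail ∧ Quill = Hail
Hail ∨ Hail = Hail
Vine ∧ Hail = Hail

Hail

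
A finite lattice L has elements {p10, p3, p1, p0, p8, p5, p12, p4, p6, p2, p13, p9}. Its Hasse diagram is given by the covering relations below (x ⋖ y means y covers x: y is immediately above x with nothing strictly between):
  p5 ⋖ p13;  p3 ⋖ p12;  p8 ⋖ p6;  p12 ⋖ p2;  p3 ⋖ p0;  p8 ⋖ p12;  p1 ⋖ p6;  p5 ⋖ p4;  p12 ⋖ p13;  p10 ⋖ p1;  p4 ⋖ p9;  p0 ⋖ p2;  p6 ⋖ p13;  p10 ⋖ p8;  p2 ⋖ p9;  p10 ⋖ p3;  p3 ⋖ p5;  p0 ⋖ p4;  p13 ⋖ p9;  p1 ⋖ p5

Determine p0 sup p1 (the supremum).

p4

Common upper bounds of {p0, p1}: p4, p9.
The least among these is p4.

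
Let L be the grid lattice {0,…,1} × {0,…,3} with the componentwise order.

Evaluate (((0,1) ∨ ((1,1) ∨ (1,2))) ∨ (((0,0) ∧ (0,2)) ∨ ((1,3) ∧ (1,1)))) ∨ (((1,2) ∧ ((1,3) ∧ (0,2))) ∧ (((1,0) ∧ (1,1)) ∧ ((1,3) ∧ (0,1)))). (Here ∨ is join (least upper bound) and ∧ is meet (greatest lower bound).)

(1,2)

(1,1) ∨ (1,2) = (1,2)
(0,1) ∨ (1,2) = (1,2)
(0,0) ∧ (0,2) = (0,0)
(1,3) ∧ (1,1) = (1,1)
(0,0) ∨ (1,1) = (1,1)
(1,2) ∨ (1,1) = (1,2)
(1,3) ∧ (0,2) = (0,2)
(1,2) ∧ (0,2) = (0,2)
(1,0) ∧ (1,1) = (1,0)
(1,3) ∧ (0,1) = (0,1)
(1,0) ∧ (0,1) = (0,0)
(0,2) ∧ (0,0) = (0,0)
(1,2) ∨ (0,0) = (1,2)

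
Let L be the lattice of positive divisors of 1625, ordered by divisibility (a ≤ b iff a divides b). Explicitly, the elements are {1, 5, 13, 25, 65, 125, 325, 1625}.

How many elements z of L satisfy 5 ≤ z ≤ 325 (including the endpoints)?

The interval [5, 325] = {25, 325, 5, 65}, which has 4 elements.

4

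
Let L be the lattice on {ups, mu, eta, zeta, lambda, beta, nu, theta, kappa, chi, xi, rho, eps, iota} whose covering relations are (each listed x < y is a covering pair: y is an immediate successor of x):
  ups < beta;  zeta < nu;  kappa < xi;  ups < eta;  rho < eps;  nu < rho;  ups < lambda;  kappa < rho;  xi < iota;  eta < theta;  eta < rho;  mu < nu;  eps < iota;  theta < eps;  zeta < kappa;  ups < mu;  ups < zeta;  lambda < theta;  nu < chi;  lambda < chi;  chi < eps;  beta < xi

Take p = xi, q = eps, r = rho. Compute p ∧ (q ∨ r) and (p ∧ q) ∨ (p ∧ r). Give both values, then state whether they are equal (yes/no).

kappa; kappa; yes

q ∨ r = eps, so p ∧ (q ∨ r) = xi ∧ eps = kappa.
p ∧ q = kappa and p ∧ r = kappa, so (p ∧ q) ∨ (p ∧ r) = kappa ∨ kappa = kappa.
Equal: yes.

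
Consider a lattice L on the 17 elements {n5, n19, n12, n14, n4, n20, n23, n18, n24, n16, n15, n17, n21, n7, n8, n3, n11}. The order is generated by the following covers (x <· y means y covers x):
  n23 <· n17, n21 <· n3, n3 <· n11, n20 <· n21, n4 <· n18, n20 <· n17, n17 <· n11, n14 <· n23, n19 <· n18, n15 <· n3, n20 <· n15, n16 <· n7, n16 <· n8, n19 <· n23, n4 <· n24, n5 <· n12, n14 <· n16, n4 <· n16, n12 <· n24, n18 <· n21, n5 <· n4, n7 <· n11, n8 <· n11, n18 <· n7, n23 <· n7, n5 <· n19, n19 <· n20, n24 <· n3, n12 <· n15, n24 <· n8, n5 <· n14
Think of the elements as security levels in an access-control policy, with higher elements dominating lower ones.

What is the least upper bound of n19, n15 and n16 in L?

Common upper bounds of {n19, n15, n16}: n11.
The least among these is n11.

n11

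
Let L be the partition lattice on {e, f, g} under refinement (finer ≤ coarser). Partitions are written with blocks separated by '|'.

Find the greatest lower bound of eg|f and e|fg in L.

e|f|g

The meet (common refinement) of eg|f and e|fg intersects blocks pairwise, giving e|f|g.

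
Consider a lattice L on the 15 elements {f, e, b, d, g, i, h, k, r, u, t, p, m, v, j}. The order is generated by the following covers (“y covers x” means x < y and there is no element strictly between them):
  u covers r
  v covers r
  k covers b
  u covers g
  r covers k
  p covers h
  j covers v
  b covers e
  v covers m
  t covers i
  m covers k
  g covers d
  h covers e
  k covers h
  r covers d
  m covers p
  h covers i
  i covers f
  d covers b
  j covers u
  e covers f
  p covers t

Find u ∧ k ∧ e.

Common lower bounds of {u, k, e}: e, f.
The greatest among these is e.

e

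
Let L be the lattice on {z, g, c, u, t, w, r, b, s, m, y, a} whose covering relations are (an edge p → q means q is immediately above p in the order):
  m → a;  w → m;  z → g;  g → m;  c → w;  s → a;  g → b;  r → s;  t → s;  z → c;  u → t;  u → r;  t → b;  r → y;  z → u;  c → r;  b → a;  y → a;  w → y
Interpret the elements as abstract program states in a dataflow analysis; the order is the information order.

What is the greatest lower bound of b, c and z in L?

z

Common lower bounds of {b, c, z}: z.
The greatest among these is z.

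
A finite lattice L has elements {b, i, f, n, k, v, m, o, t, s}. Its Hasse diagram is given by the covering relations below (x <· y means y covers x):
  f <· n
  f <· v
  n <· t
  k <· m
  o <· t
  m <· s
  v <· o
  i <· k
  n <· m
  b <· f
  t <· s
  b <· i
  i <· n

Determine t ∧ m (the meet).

n

Common lower bounds of {t, m}: b, f, i, n.
The greatest among these is n.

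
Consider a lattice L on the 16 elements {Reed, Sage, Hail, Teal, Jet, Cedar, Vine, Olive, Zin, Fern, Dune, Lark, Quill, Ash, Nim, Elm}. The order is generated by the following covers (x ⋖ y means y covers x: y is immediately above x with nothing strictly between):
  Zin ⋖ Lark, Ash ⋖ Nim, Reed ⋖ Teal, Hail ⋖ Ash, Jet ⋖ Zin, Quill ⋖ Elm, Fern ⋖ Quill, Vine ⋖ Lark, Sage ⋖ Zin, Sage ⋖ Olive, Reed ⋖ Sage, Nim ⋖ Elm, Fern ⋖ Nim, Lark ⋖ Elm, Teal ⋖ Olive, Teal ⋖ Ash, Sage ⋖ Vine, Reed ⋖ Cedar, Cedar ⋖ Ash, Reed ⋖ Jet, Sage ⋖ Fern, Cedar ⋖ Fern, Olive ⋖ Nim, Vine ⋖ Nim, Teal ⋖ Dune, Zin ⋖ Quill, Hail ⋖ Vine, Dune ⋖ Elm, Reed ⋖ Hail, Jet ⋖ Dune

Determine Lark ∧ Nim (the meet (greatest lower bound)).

Vine

Common lower bounds of {Lark, Nim}: Hail, Reed, Sage, Vine.
The greatest among these is Vine.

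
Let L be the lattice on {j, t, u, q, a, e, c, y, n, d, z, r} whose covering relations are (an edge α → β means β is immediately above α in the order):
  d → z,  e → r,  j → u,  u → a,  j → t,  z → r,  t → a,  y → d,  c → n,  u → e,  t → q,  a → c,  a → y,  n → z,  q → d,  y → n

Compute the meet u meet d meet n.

u

Common lower bounds of {u, d, n}: j, u.
The greatest among these is u.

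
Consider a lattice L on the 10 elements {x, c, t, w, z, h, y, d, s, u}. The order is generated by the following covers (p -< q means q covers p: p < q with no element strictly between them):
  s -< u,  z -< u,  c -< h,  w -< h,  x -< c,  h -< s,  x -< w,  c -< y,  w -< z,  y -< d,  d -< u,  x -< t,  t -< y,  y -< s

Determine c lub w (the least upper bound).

Common upper bounds of {c, w}: h, s, u.
The least among these is h.

h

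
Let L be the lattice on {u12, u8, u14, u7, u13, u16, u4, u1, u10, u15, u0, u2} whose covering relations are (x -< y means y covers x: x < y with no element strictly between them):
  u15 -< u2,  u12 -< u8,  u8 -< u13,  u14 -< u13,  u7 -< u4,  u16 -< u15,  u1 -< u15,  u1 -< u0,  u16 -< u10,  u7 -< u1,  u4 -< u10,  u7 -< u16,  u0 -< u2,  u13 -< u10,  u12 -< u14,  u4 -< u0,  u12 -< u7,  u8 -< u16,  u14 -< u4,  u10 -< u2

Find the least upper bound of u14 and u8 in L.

u13

Common upper bounds of {u14, u8}: u10, u13, u2.
The least among these is u13.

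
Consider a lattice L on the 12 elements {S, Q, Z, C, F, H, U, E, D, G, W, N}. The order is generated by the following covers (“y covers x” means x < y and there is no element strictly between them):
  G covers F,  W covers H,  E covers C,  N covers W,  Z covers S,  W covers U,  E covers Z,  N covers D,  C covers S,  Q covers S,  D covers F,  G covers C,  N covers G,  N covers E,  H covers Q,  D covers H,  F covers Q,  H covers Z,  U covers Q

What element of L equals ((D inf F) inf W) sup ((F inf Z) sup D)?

D ∧ F = F
F ∧ W = Q
F ∧ Z = S
S ∨ D = D
Q ∨ D = D

D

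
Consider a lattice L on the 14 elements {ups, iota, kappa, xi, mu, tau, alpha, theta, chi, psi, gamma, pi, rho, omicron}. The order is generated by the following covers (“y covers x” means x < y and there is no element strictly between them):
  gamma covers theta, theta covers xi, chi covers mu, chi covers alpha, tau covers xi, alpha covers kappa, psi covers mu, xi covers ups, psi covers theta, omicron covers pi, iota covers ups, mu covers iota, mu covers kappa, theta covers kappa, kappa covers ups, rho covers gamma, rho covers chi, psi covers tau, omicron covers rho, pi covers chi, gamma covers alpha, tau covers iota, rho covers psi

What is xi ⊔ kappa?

theta

Common upper bounds of {xi, kappa}: gamma, omicron, psi, rho, theta.
The least among these is theta.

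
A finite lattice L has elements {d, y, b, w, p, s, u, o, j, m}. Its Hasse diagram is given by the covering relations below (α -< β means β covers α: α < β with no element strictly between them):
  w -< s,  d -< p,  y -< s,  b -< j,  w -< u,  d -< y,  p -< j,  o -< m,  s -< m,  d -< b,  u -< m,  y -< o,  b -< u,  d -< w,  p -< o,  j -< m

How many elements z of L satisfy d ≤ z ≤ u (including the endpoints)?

4

The interval [d, u] = {b, d, u, w}, which has 4 elements.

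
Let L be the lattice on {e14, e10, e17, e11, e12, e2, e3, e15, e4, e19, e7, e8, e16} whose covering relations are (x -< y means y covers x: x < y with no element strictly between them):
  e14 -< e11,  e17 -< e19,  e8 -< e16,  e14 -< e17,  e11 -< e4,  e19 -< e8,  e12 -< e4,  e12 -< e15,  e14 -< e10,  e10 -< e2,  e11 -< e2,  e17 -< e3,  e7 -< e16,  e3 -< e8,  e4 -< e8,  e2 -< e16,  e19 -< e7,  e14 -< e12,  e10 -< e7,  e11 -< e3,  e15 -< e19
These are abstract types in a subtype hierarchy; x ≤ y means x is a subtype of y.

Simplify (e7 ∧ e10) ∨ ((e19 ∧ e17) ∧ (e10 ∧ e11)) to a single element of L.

e10

e7 ∧ e10 = e10
e19 ∧ e17 = e17
e10 ∧ e11 = e14
e17 ∧ e14 = e14
e10 ∨ e14 = e10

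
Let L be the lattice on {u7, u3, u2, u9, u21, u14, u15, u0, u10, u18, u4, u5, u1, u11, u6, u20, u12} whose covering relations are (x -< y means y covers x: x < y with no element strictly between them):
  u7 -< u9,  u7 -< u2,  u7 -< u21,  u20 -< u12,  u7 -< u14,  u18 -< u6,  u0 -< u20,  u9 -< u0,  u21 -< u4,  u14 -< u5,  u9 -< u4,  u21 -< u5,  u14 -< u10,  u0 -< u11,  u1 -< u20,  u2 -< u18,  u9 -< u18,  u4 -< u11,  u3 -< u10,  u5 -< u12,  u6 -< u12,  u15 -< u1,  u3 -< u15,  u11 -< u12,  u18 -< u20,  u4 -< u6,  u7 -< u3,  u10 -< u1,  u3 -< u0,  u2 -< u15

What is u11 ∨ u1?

Common upper bounds of {u11, u1}: u12.
The least among these is u12.

u12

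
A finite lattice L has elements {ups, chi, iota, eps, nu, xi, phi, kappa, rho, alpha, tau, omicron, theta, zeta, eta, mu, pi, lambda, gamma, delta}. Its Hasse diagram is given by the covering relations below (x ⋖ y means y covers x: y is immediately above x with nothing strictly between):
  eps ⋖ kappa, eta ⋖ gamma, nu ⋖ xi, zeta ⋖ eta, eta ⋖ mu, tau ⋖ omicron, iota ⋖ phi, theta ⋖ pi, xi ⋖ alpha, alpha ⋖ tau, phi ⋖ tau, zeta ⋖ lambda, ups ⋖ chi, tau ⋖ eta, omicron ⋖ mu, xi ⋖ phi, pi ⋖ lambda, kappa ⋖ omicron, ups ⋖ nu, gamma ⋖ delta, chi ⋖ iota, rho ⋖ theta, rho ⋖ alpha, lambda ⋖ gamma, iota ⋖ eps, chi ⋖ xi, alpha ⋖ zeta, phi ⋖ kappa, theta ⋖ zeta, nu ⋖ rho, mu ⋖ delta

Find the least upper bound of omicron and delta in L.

Common upper bounds of {omicron, delta}: delta.
The least among these is delta.

delta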